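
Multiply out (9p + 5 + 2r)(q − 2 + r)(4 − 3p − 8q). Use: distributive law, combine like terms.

(9p + 5 + 2r)(q − 2 + r)(4 − 3p − 8q)
= (9pq − 18p + 9pr + 5q − 10 + 5r + 2qr − 4r + 2r^2)(4 − 3p − 8q)    [distributive law]
= (9pq − 18p + 9pr + 5q − 10 + r + 2qr + 2r^2)(4 − 3p − 8q)    [combine like terms]
= 36pq − 27p^2q − 72pq^2 − 72p + 54p^2 + 144pq + 36pr − 27p^2r − 72pqr + 20q − 15pq − 40q^2 − 40 + 30p + 80q + 4r − 3pr − 8qr + 8qr − 6pqr − 16q^2r + 8r^2 − 6pr^2 − 16qr^2    [distributive law]
= 165pq − 27p^2q − 72pq^2 − 42p + 54p^2 + 33pr − 27p^2r − 78pqr + 100q − 40q^2 − 40 + 4r − 16q^2r + 8r^2 − 6pr^2 − 16qr^2    [combine like terms]

165pq − 27p^2q − 72pq^2 − 42p + 54p^2 + 33pr − 27p^2r − 78pqr + 100q − 40q^2 − 40 + 4r − 16q^2r + 8r^2 − 6pr^2 − 16qr^2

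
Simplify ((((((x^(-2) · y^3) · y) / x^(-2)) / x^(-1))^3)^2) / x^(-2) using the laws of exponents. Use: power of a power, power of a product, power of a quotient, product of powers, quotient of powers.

((((((x^(-2) · y^3) · y) / x^(-2)) / x^(-1))^3)^2) / x^(-2)
= (((((x^(-2) · y^3) · y) / x^(-2)) / x^(-1))^6) / x^(-2)    [power of a power]
= (((((x^(-2) · y^3) · y) / x^(-2))^6) / ((x^(-1))^6)) / x^(-2)    [power of a quotient]
= (((((x^(-2) · y^3) · y)^6) / ((x^(-2))^6)) / ((x^(-1))^6)) / x^(-2)    [power of a quotient]
= (((((x^(-2) · y^3)^6) · (y^6)) / ((x^(-2))^6)) / ((x^(-1))^6)) / x^(-2)    [power of a product]
= ((((((x^(-2))^6) · ((y^3)^6)) · (y^6)) / ((x^(-2))^6)) / ((x^(-1))^6)) / x^(-2)    [power of a product]
= ((((x^(-12) · ((y^3)^6)) · (y^6)) / ((x^(-2))^6)) / ((x^(-1))^6)) / x^(-2)    [power of a power]
= ((((x^(-12) · y^18) · (y^6)) / ((x^(-2))^6)) / ((x^(-1))^6)) / x^(-2)    [power of a power]
= ((((x^(-12) · y^18) · y^6) / x^(-12)) / ((x^(-1))^6)) / x^(-2)    [power of a power]
= ((((x^(-12) · y^18) · y^6) / x^(-12)) / x^(-6)) / x^(-2)    [power of a power]
= x^8y^24    [quotient of powers; product of powers]

x^8y^24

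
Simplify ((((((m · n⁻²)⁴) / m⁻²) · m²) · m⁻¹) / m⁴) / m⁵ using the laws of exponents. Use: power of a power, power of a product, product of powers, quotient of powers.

((((((m · n⁻²)⁴) / m⁻²) · m²) · m⁻¹) / m⁴) / m⁵
= ((((((m⁴) · ((n⁻²)⁴)) / m⁻²) · m²) · m⁻¹) / m⁴) / m⁵    [power of a product]
= (((((m⁴ · n⁻⁸) / m⁻²) · m²) · m⁻¹) / m⁴) / m⁵    [power of a power]
= m⁻²·n⁻⁸    [quotient of powers; product of powers]

m⁻²·n⁻⁸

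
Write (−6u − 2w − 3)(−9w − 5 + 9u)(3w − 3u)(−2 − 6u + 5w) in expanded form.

(−6u − 2w − 3)(−9w − 5 + 9u)(3w − 3u)(−2 − 6u + 5w)
= (54uw + 30u − 54u^2 + 18w^2 + 10w − 18uw + 27w + 15 − 27u)(3w − 3u)(−2 − 6u + 5w)    [distributive law]
= (36uw + 3u − 54u^2 + 18w^2 + 37w + 15)(3w − 3u)(−2 − 6u + 5w)    [combine like terms]
= (108uw^2 − 108u^2w + 9uw − 9u^2 − 162u^2w + 162u^3 + 54w^3 − 54uw^2 + 111w^2 − 111uw + 45w − 45u)(−2 − 6u + 5w)    [distributive law]
= (54uw^2 − 270u^2w − 102uw − 9u^2 + 162u^3 + 54w^3 + 111w^2 + 45w − 45u)(−2 − 6u + 5w)    [combine like terms]
= −108uw^2 − 324u^2w^2 + 270uw^3 + 540u^2w + 1620u^3w − 1350u^2w^2 + 204uw + 612u^2w − 510uw^2 + 18u^2 + 54u^3 − 45u^2w − 324u^3 − 972u^4 + 810u^3w − 108w^3 − 324uw^3 + 270w^4 − 222w^2 − 666uw^2 + 555w^3 − 90w − 270uw + 225w^2 + 90u + 270u^2 − 225uw    [distributive law]
= −1284uw^2 − 1674u^2w^2 − 54uw^3 + 1107u^2w + 2430u^3w − 291uw + 288u^2 − 270u^3 − 972u^4 + 447w^3 + 270w^4 + 3w^2 − 90w + 90u    [combine like terms]

−1284uw^2 − 1674u^2w^2 − 54uw^3 + 1107u^2w + 2430u^3w − 291uw + 288u^2 − 270u^3 − 972u^4 + 447w^3 + 270w^4 + 3w^2 − 90w + 90u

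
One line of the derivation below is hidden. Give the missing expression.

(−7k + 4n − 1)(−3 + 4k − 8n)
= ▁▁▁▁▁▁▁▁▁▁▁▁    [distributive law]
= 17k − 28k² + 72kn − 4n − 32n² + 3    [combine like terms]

Applying distributive law to the line above:

21k − 28k² + 56kn − 12n + 16kn − 32n² + 3 − 4k + 8n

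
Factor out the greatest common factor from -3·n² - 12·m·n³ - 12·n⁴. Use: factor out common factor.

-3·n² - 12·m·n³ - 12·n⁴
= 3(-n² - 4·m·n³ - 4·n⁴)    [factor out 3]
= 3·n²(-1 - 4·m·n - 4·n²)    [factor out n²]

3·n²(-1 - 4·m·n - 4·n²)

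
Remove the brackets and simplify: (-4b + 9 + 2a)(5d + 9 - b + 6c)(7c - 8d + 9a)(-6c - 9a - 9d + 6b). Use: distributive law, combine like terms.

1200bc^2d + 2430abcd - 1428bcd^2 + 252b^2cd - 444abd^2 - 1440bd^3 + 1248b^2d^2 + 2178a^2bd - 1020ab^2d + 4158bc^2 + 8937abc - 27bcd - 1890b^2c + 1971abd - 5400bd^2 + 2160b^2d + 4617a^2b - 2430ab^2 - 1176b^2c^2 - 1848ab^2c + 168b^3c - 192b^3d - 432a^2b^2 + 216ab^3 + 1008bc^3 + 3396abc^2 + 2826a^2bc - 2700c^2d - 6021acd + 3213cd^2 + 891ad^2 + 3240d^3 - 3807a^2d - 3402c^2 - 9477ac - 1215cd + 3402bc - 729ad + 5832d^2 - 3888bd - 6561a^2 + 4374ab - 2268c^3 - 7074ac^2 - 6480a^2c - 600ac^2d - 1278a^2cd + 714acd^2 - 90a^2d^2 + 720ad^3 - 810a^3d - 1458a^3 + 162a^3b - 504ac^3 - 1404a^2c^2 - 972a^3c

(-4b + 9 + 2a)(5d + 9 - b + 6c)(7c - 8d + 9a)(-6c - 9a - 9d + 6b)
= (-20bd - 36b + 4b^2 - 24bc + 45d + 81 - 9b + 54c + 10ad + 18a - 2ab + 12ac)(7c - 8d + 9a)(-6c - 9a - 9d + 6b)    [distributive law]
= (-20bd - 45b + 4b^2 - 24bc + 45d + 81 + 54c + 10ad + 18a - 2ab + 12ac)(7c - 8d + 9a)(-6c - 9a - 9d + 6b)    [combine like terms]
= (-140bcd + 160bd^2 - 180abd - 315bc + 360bd - 405ab + 28b^2c - 32b^2d + 36ab^2 - 168bc^2 + 192bcd - 216abc + 315cd - 360d^2 + 405ad + 567c - 648d + 729a + 378c^2 - 432cd + 486ac + 70acd - 80ad^2 + 90a^2d + 126ac - 144ad + 162a^2 - 14abc + 16abd - 18a^2b + 84ac^2 - 96acd + 108a^2c)(-6c - 9a - 9d + 6b)    [distributive law]
= (52bcd + 160bd^2 - 164abd - 315bc + 360bd - 405ab + 28b^2c - 32b^2d + 36ab^2 - 168bc^2 - 230abc - 117cd - 360d^2 + 261ad + 567c - 648d + 729a + 378c^2 + 612ac - 26acd - 80ad^2 + 90a^2d + 162a^2 - 18a^2b + 84ac^2 + 108a^2c)(-6c - 9a - 9d + 6b)    [combine like terms]
= -312bc^2d - 468abcd - 468bcd^2 + 312b^2cd - 960bcd^2 - 1440abd^2 - 1440bd^3 + 960b^2d^2 + 984abcd + 1476a^2bd + 1476abd^2 - 984ab^2d + 1890bc^2 + 2835abc + 2835bcd - 1890b^2c - 2160bcd - 3240abd - 3240bd^2 + 2160b^2d + 2430abc + 3645a^2b + 3645abd - 2430ab^2 - 168b^2c^2 - 252ab^2c - 252b^2cd + 168b^3c + 192b^2cd + 288ab^2d + 288b^2d^2 - 192b^3d - 216ab^2c - 324a^2b^2 - 324ab^2d + 216ab^3 + 1008bc^3 + 1512abc^2 + 1512bc^2d - 1008b^2c^2 + 1380abc^2 + 2070a^2bc + 2070abcd - 1380ab^2c + 702c^2d + 1053acd + 1053cd^2 - 702bcd + 2160cd^2 + 3240ad^2 + 3240d^3 - 2160bd^2 - 1566acd - 2349a^2d - 2349ad^2 + 1566abd - 3402c^2 - 5103ac - 5103cd + 3402bc + 3888cd + 5832ad + 5832d^2 - 3888bd - 4374ac - 6561a^2 - 6561ad + 4374ab - 2268c^3 - 3402ac^2 - 3402c^2d + 2268bc^2 - 3672ac^2 - 5508a^2c - 5508acd + 3672abc + 156ac^2d + 234a^2cd + 234acd^2 - 156abcd + 480acd^2 + 720a^2d^2 + 720ad^3 - 480abd^2 - 540a^2cd - 810a^3d - 810a^2d^2 + 540a^2bd - 972a^2c - 1458a^3 - 1458a^2d + 972a^2b + 108a^2bc + 162a^3b + 162a^2bd - 108a^2b^2 - 504ac^3 - 756a^2c^2 - 756ac^2d + 504abc^2 - 648a^2c^2 - 972a^3c - 972a^2cd + 648a^2bc    [distributive law]
= 1200bc^2d + 2430abcd - 1428bcd^2 + 252b^2cd - 444abd^2 - 1440bd^3 + 1248b^2d^2 + 2178a^2bd - 1020ab^2d + 4158bc^2 + 8937abc - 27bcd - 1890b^2c + 1971abd - 5400bd^2 + 2160b^2d + 4617a^2b - 2430ab^2 - 1176b^2c^2 - 1848ab^2c + 168b^3c - 192b^3d - 432a^2b^2 + 216ab^3 + 1008bc^3 + 3396abc^2 + 2826a^2bc - 2700c^2d - 6021acd + 3213cd^2 + 891ad^2 + 3240d^3 - 3807a^2d - 3402c^2 - 9477ac - 1215cd + 3402bc - 729ad + 5832d^2 - 3888bd - 6561a^2 + 4374ab - 2268c^3 - 7074ac^2 - 6480a^2c - 600ac^2d - 1278a^2cd + 714acd^2 - 90a^2d^2 + 720ad^3 - 810a^3d - 1458a^3 + 162a^3b - 504ac^3 - 1404a^2c^2 - 972a^3c    [combine like terms]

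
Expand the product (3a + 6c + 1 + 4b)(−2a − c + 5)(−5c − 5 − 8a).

(3a + 6c + 1 + 4b)(−2a − c + 5)(−5c − 5 − 8a)
= (−6a² − 3ac + 15a − 12ac − 6c² + 30c − 2a − c + 5 − 8ab − 4bc + 20b)(−5c − 5 − 8a)    [distributive law]
= (−6a² − 15ac + 13a − 6c² + 29c + 5 − 8ab − 4bc + 20b)(−5c − 5 − 8a)    [combine like terms]
= 30a²c + 30a² + 48a³ + 75ac² + 75ac + 120a²c − 65ac − 65a − 104a² + 30c³ + 30c² + 48ac² − 145c² − 145c − 232ac − 25c − 25 − 40a + 40abc + 40ab + 64a²b + 20bc² + 20bc + 32abc − 100bc − 100b − 160ab    [distributive law]
= 150a²c − 74a² + 48a³ + 123ac² − 222ac − 105a + 30c³ − 115c² − 170c − 25 + 72abc − 120ab + 64a²b + 20bc² − 80bc − 100b    [combine like terms]

150a²c − 74a² + 48a³ + 123ac² − 222ac − 105a + 30c³ − 115c² − 170c − 25 + 72abc − 120ab + 64a²b + 20bc² − 80bc − 100b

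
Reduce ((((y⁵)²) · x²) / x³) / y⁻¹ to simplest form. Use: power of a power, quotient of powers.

((((y⁵)²) · x²) / x³) / y⁻¹
= ((y¹⁰ · x²) / x³) / y⁻¹    [power of a power]
= x⁻¹·y¹¹    [quotient of powers]

x⁻¹·y¹¹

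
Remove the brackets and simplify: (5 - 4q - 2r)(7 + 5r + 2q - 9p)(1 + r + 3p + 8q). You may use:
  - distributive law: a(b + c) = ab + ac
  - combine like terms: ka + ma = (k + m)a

(5 - 4q - 2r)(7 + 5r + 2q - 9p)(1 + r + 3p + 8q)
= (35 + 25r + 10q - 45p - 28q - 20qr - 8q² + 36pq - 14r - 10r² - 4qr + 18pr)(1 + r + 3p + 8q)    [distributive law]
= (35 + 11r - 18q - 45p - 24qr - 8q² + 36pq - 10r² + 18pr)(1 + r + 3p + 8q)    [combine like terms]
= 35 + 35r + 105p + 280q + 11r + 11r² + 33pr + 88qr - 18q - 18qr - 54pq - 144q² - 45p - 45pr - 135p² - 360pq - 24qr - 24qr² - 72pqr - 192q²r - 8q² - 8q²r - 24pq² - 64q³ + 36pq + 36pqr + 108p²q + 288pq² - 10r² - 10r³ - 30pr² - 80qr² + 18pr + 18pr² + 54p²r + 144pqr    [distributive law]
= 35 + 46r + 60p + 262q + r² + 6pr + 46qr - 378pq - 152q² - 135p² - 104qr² + 108pqr - 200q²r + 264pq² - 64q³ + 108p²q - 10r³ - 12pr² + 54p²r    [combine like terms]

35 + 46r + 60p + 262q + r² + 6pr + 46qr - 378pq - 152q² - 135p² - 104qr² + 108pqr - 200q²r + 264pq² - 64q³ + 108p²q - 10r³ - 12pr² + 54p²r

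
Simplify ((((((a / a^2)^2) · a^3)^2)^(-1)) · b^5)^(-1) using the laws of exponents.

((((((a / a^2)^2) · a^3)^2)^(-1)) · b^5)^(-1)
= ((((((a / a^2)^2) · a^3)^2)^(-1))^(-1)) · ((b^5)^(-1))    [power of a product]
= (((((a / a^2)^2) · a^3)^2)^1) · ((b^5)^(-1))    [power of a power]
= ((((a / a^2)^2) · a^3)^2) · ((b^5)^(-1))    [power of a power]
= ((((a / a^2)^2)^2) · ((a^3)^2)) · ((b^5)^(-1))    [power of a product]
= (((a / a^2)^4) · ((a^3)^2)) · ((b^5)^(-1))    [power of a power]
= (((a^4) / ((a^2)^4)) · ((a^3)^2)) · ((b^5)^(-1))    [power of a quotient]
= ((a^4 / a^8) · ((a^3)^2)) · ((b^5)^(-1))    [power of a power]
= (a^(-4) · ((a^3)^2)) · ((b^5)^(-1))    [quotient of powers]
= (a^(-4) · a^6) · ((b^5)^(-1))    [power of a power]
= a^2 · ((b^5)^(-1))    [product of powers]
= a^2 · b^(-5)    [power of a power]
= a^2b^(-5)    [rearrange]

a^2b^(-5)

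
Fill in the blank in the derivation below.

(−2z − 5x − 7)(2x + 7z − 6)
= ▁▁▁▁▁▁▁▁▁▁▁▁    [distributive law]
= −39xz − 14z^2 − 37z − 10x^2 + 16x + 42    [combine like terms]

Applying distributive law to the line above:

−4xz − 14z^2 + 12z − 10x^2 − 35xz + 30x − 14x − 49z + 42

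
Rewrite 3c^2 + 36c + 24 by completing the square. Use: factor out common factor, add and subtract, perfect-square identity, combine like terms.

3(c + 6)^2 - 84

3c^2 + 36c + 24
= 3(c^2 + 12c) + 24    [factor out 3 from the c-terms]
= 3(c^2 + 12c + 36 - 36) + 24    [add and subtract 36 inside the bracket]
= 3(c + 6)^2 - 108 + 24    [perfect-square identity]
= 3(c + 6)^2 - 84    [combine constants]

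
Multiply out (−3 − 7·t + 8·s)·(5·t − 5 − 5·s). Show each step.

20·t + 15 − 25·s − 35·t² + 75·s·t − 40·s²

(−3 − 7·t + 8·s)·(5·t − 5 − 5·s)
= −15·t + 15 + 15·s − 35·t² + 35·t + 35·s·t + 40·s·t − 40·s − 40·s²    [distributive law]
= 20·t + 15 − 25·s − 35·t² + 75·s·t − 40·s²    [combine like terms]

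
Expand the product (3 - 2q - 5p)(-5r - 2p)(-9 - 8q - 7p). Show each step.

(3 - 2q - 5p)(-5r - 2p)(-9 - 8q - 7p)
= (-15r - 6p + 10qr + 4pq + 25pr + 10p²)(-9 - 8q - 7p)    [distributive law]
= 135r + 120qr + 105pr + 54p + 48pq + 42p² - 90qr - 80q²r - 70pqr - 36pq - 32pq² - 28p²q - 225pr - 200pqr - 175p²r - 90p² - 80p²q - 70p³    [distributive law]
= 135r + 30qr - 120pr + 54p + 12pq - 48p² - 80q²r - 270pqr - 32pq² - 108p²q - 175p²r - 70p³    [combine like terms]

135r + 30qr - 120pr + 54p + 12pq - 48p² - 80q²r - 270pqr - 32pq² - 108p²q - 175p²r - 70p³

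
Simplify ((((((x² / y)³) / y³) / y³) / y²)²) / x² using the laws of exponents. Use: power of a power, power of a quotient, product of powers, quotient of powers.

x¹⁰·y⁻²²

((((((x² / y)³) / y³) / y³) / y²)²) / x²
= ((((((x² / y)³) / y³) / y³)²) / ((y²)²)) / x²    [power of a quotient]
= ((((((x² / y)³) / y³)²) / ((y³)²)) / ((y²)²)) / x²    [power of a quotient]
= ((((((x² / y)³)²) / ((y³)²)) / ((y³)²)) / ((y²)²)) / x²    [power of a quotient]
= (((((x² / y)⁶) / ((y³)²)) / ((y³)²)) / ((y²)²)) / x²    [power of a power]
= ((((((x²)⁶) / (y⁶)) / ((y³)²)) / ((y³)²)) / ((y²)²)) / x²    [power of a quotient]
= ((((x¹² / (y⁶)) / ((y³)²)) / ((y³)²)) / ((y²)²)) / x²    [power of a power]
= ((((x¹² / y⁶) / y⁶) / ((y³)²)) / ((y²)²)) / x²    [power of a power]
= ((((x¹² / y⁶) / y⁶) / y⁶) / ((y²)²)) / x²    [power of a power]
= ((((x¹² / y⁶) / y⁶) / y⁶) / y⁴) / x²    [power of a power]
= x¹⁰·y⁻²²    [quotient of powers; product of powers]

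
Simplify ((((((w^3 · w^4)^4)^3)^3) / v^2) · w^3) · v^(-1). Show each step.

((((((w^3 · w^4)^4)^3)^3) / v^2) · w^3) · v^(-1)
= (((((w^3 · w^4)^4)^9) / v^2) · w^3) · v^(-1)    [power of a power]
= ((((w^3 · w^4)^36) / v^2) · w^3) · v^(-1)    [power of a power]
= (((((w^3)^36) · ((w^4)^36)) / v^2) · w^3) · v^(-1)    [power of a product]
= (((w^108 · ((w^4)^36)) / v^2) · w^3) · v^(-1)    [power of a power]
= (((w^108 · w^144) / v^2) · w^3) · v^(-1)    [power of a power]
= ((w^252 / v^2) · w^3) · v^(-1)    [product of powers]
= v^(-3)w^255    [quotient of powers; product of powers]

v^(-3)w^255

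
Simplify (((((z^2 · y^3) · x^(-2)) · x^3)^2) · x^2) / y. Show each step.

(((((z^2 · y^3) · x^(-2)) · x^3)^2) · x^2) / y
= (((((z^2 · y^3) · x^(-2))^2) · ((x^3)^2)) · x^2) / y    [power of a product]
= (((((z^2 · y^3)^2) · ((x^(-2))^2)) · ((x^3)^2)) · x^2) / y    [power of a product]
= ((((((z^2)^2) · ((y^3)^2)) · ((x^(-2))^2)) · ((x^3)^2)) · x^2) / y    [power of a product]
= ((((z^4 · ((y^3)^2)) · ((x^(-2))^2)) · ((x^3)^2)) · x^2) / y    [power of a power]
= ((((z^4 · y^6) · ((x^(-2))^2)) · ((x^3)^2)) · x^2) / y    [power of a power]
= ((((z^4 · y^6) · x^(-4)) · ((x^3)^2)) · x^2) / y    [power of a power]
= ((((z^4 · y^6) · x^(-4)) · x^6) · x^2) / y    [power of a power]
= x^4y^5z^4    [quotient of powers; product of powers]

x^4y^5z^4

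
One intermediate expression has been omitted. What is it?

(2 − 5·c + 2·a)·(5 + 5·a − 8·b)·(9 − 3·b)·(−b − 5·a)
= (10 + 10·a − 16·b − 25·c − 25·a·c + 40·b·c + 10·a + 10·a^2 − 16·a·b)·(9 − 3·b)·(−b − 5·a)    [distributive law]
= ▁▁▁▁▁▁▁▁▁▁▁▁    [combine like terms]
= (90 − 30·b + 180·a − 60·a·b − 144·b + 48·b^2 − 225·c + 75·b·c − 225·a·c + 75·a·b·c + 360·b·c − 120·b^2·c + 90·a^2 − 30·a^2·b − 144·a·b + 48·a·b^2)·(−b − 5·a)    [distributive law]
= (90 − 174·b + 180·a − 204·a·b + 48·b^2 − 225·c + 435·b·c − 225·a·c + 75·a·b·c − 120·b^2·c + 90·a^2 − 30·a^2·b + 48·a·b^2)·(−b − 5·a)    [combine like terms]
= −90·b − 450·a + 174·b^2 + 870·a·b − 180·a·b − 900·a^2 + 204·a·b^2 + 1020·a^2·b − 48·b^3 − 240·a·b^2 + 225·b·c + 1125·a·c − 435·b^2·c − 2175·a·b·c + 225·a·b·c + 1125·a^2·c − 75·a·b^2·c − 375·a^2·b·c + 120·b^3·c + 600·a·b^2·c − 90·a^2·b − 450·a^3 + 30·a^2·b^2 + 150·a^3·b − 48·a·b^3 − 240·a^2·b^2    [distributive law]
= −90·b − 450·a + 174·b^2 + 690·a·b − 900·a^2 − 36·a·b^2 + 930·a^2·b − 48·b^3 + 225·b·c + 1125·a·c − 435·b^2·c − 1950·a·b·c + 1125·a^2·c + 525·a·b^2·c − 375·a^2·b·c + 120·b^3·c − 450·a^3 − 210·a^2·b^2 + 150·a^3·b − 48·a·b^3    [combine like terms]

Applying combine like terms to the line above:

(10 + 20·a − 16·b − 25·c − 25·a·c + 40·b·c + 10·a^2 − 16·a·b)·(9 − 3·b)·(−b − 5·a)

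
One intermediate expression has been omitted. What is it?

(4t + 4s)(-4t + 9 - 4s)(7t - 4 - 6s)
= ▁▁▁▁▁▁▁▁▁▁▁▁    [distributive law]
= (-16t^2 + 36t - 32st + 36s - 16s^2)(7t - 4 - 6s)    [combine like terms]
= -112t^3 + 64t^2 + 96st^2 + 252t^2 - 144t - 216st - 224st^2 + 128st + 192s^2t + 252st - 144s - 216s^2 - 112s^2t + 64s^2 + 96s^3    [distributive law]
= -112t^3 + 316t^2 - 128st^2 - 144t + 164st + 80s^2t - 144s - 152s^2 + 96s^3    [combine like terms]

By distributive law:

(-16t^2 + 36t - 16st - 16st + 36s - 16s^2)(7t - 4 - 6s)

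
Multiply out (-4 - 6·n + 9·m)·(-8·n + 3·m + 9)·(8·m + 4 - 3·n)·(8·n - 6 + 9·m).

-7546·m·n^2 + 4542·m·n + 3399·m^2·n - 1388·n^2 - 1272·n + 2928·n^3 - 4068·m^2 + 4644·m^3 - 1224·m + 864 + 3936·m·n^3 - 522·m^2·n^2 - 1152·n^4 - 5481·m^3·n + 1944·m^4

(-4 - 6·n + 9·m)·(-8·n + 3·m + 9)·(8·m + 4 - 3·n)·(8·n - 6 + 9·m)
= (32·n - 12·m - 36 + 48·n^2 - 18·m·n - 54·n - 72·m·n + 27·m^2 + 81·m)·(8·m + 4 - 3·n)·(8·n - 6 + 9·m)    [distributive law]
= (-22·n + 69·m - 36 + 48·n^2 - 90·m·n + 27·m^2)·(8·m + 4 - 3·n)·(8·n - 6 + 9·m)    [combine like terms]
= (-176·m·n - 88·n + 66·n^2 + 552·m^2 + 276·m - 207·m·n - 288·m - 144 + 108·n + 384·m·n^2 + 192·n^2 - 144·n^3 - 720·m^2·n - 360·m·n + 270·m·n^2 + 216·m^3 + 108·m^2 - 81·m^2·n)·(8·n - 6 + 9·m)    [distributive law]
= (-743·m·n + 20·n + 258·n^2 + 660·m^2 - 12·m - 144 + 654·m·n^2 - 144·n^3 - 801·m^2·n + 216·m^3)·(8·n - 6 + 9·m)    [combine like terms]
= -5944·m·n^2 + 4458·m·n - 6687·m^2·n + 160·n^2 - 120·n + 180·m·n + 2064·n^3 - 1548·n^2 + 2322·m·n^2 + 5280·m^2·n - 3960·m^2 + 5940·m^3 - 96·m·n + 72·m - 108·m^2 - 1152·n + 864 - 1296·m + 5232·m·n^3 - 3924·m·n^2 + 5886·m^2·n^2 - 1152·n^4 + 864·n^3 - 1296·m·n^3 - 6408·m^2·n^2 + 4806·m^2·n - 7209·m^3·n + 1728·m^3·n - 1296·m^3 + 1944·m^4    [distributive law]
= -7546·m·n^2 + 4542·m·n + 3399·m^2·n - 1388·n^2 - 1272·n + 2928·n^3 - 4068·m^2 + 4644·m^3 - 1224·m + 864 + 3936·m·n^3 - 522·m^2·n^2 - 1152·n^4 - 5481·m^3·n + 1944·m^4    [combine like terms]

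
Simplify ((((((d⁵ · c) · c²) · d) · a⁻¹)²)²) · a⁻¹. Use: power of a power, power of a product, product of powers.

((((((d⁵ · c) · c²) · d) · a⁻¹)²)²) · a⁻¹
= (((((d⁵ · c) · c²) · d) · a⁻¹)⁴) · a⁻¹    [power of a power]
= (((((d⁵ · c) · c²) · d)⁴) · ((a⁻¹)⁴)) · a⁻¹    [power of a product]
= (((((d⁵ · c) · c²)⁴) · (d⁴)) · ((a⁻¹)⁴)) · a⁻¹    [power of a product]
= (((((d⁵ · c)⁴) · ((c²)⁴)) · (d⁴)) · ((a⁻¹)⁴)) · a⁻¹    [power of a product]
= ((((((d⁵)⁴) · (c⁴)) · ((c²)⁴)) · (d⁴)) · ((a⁻¹)⁴)) · a⁻¹    [power of a product]
= ((((d²⁰ · (c⁴)) · ((c²)⁴)) · (d⁴)) · ((a⁻¹)⁴)) · a⁻¹    [power of a power]
= ((((d²⁰ · c⁴) · c⁸) · (d⁴)) · ((a⁻¹)⁴)) · a⁻¹    [power of a power]
= ((((d²⁰ · c⁴) · c⁸) · d⁴) · a⁻⁴) · a⁻¹    [power of a power]
= a⁻⁵·c¹²·d²⁴    [product of powers]

a⁻⁵·c¹²·d²⁴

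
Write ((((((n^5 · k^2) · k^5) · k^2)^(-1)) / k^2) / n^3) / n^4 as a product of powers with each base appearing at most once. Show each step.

((((((n^5 · k^2) · k^5) · k^2)^(-1)) / k^2) / n^3) / n^4
= ((((((n^5 · k^2) · k^5)^(-1)) · ((k^2)^(-1))) / k^2) / n^3) / n^4    [power of a product]
= ((((((n^5 · k^2)^(-1)) · ((k^5)^(-1))) · ((k^2)^(-1))) / k^2) / n^3) / n^4    [power of a product]
= (((((((n^5)^(-1)) · ((k^2)^(-1))) · ((k^5)^(-1))) · ((k^2)^(-1))) / k^2) / n^3) / n^4    [power of a product]
= (((((n^(-5) · ((k^2)^(-1))) · ((k^5)^(-1))) · ((k^2)^(-1))) / k^2) / n^3) / n^4    [power of a power]
= (((((n^(-5) · k^(-2)) · ((k^5)^(-1))) · ((k^2)^(-1))) / k^2) / n^3) / n^4    [power of a power]
= (((((n^(-5) · k^(-2)) · k^(-5)) · ((k^2)^(-1))) / k^2) / n^3) / n^4    [power of a power]
= (((((n^(-5) · k^(-2)) · k^(-5)) · k^(-2)) / k^2) / n^3) / n^4    [power of a power]
= k^(-11)n^(-12)    [quotient of powers; product of powers]

k^(-11)n^(-12)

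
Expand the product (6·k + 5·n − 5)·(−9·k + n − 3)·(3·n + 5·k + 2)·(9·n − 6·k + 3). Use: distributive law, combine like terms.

(6·k + 5·n − 5)·(−9·k + n − 3)·(3·n + 5·k + 2)·(9·n − 6·k + 3)
= (−54·k^2 + 6·k·n − 18·k − 45·k·n + 5·n^2 − 15·n + 45·k − 5·n + 15)·(3·n + 5·k + 2)·(9·n − 6·k + 3)    [distributive law]
= (−54·k^2 − 39·k·n + 27·k + 5·n^2 − 20·n + 15)·(3·n + 5·k + 2)·(9·n − 6·k + 3)    [combine like terms]
= (−162·k^2·n − 270·k^3 − 108·k^2 − 117·k·n^2 − 195·k^2·n − 78·k·n + 81·k·n + 135·k^2 + 54·k + 15·n^3 + 25·k·n^2 + 10·n^2 − 60·n^2 − 100·k·n − 40·n + 45·n + 75·k + 30)·(9·n − 6·k + 3)    [distributive law]
= (−357·k^2·n − 270·k^3 + 27·k^2 − 92·k·n^2 − 97·k·n + 129·k + 15·n^3 − 50·n^2 + 5·n + 30)·(9·n − 6·k + 3)    [combine like terms]
= −3213·k^2·n^2 + 2142·k^3·n − 1071·k^2·n − 2430·k^3·n + 1620·k^4 − 810·k^3 + 243·k^2·n − 162·k^3 + 81·k^2 − 828·k·n^3 + 552·k^2·n^2 − 276·k·n^2 − 873·k·n^2 + 582·k^2·n − 291·k·n + 1161·k·n − 774·k^2 + 387·k + 135·n^4 − 90·k·n^3 + 45·n^3 − 450·n^3 + 300·k·n^2 − 150·n^2 + 45·n^2 − 30·k·n + 15·n + 270·n − 180·k + 90    [distributive law]
= −2661·k^2·n^2 − 288·k^3·n − 246·k^2·n + 1620·k^4 − 972·k^3 − 693·k^2 − 918·k·n^3 − 849·k·n^2 + 840·k·n + 207·k + 135·n^4 − 405·n^3 − 105·n^2 + 285·n + 90    [combine like terms]

−2661·k^2·n^2 − 288·k^3·n − 246·k^2·n + 1620·k^4 − 972·k^3 − 693·k^2 − 918·k·n^3 − 849·k·n^2 + 840·k·n + 207·k + 135·n^4 − 405·n^3 − 105·n^2 + 285·n + 90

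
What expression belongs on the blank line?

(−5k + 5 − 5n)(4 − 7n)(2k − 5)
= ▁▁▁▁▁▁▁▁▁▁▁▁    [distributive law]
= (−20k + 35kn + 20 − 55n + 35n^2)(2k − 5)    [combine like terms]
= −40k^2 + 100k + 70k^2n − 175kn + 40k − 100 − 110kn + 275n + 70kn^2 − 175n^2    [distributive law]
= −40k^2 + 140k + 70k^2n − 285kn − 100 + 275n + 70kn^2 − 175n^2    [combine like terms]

By distributive law:

(−20k + 35kn + 20 − 35n − 20n + 35n^2)(2k − 5)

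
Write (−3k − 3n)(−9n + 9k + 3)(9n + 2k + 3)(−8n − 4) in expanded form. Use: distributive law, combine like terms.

1944k^2n^2 + 1764k^2n + 432k^3n + 216k^3 + 396k^2 + 576kn^2 + 612kn + 108k − 1944n^4 − 972n^3 − 432kn^3 + 216n^2 + 108n

(−3k − 3n)(−9n + 9k + 3)(9n + 2k + 3)(−8n − 4)
= (27kn − 27k^2 − 9k + 27n^2 − 27kn − 9n)(9n + 2k + 3)(−8n − 4)    [distributive law]
= (−27k^2 − 9k + 27n^2 − 9n)(9n + 2k + 3)(−8n − 4)    [combine like terms]
= (−243k^2n − 54k^3 − 81k^2 − 81kn − 18k^2 − 27k + 243n^3 + 54kn^2 + 81n^2 − 81n^2 − 18kn − 27n)(−8n − 4)    [distributive law]
= (−243k^2n − 54k^3 − 99k^2 − 99kn − 27k + 243n^3 + 54kn^2 − 27n)(−8n − 4)    [combine like terms]
= 1944k^2n^2 + 972k^2n + 432k^3n + 216k^3 + 792k^2n + 396k^2 + 792kn^2 + 396kn + 216kn + 108k − 1944n^4 − 972n^3 − 432kn^3 − 216kn^2 + 216n^2 + 108n    [distributive law]
= 1944k^2n^2 + 1764k^2n + 432k^3n + 216k^3 + 396k^2 + 576kn^2 + 612kn + 108k − 1944n^4 − 972n^3 − 432kn^3 + 216n^2 + 108n    [combine like terms]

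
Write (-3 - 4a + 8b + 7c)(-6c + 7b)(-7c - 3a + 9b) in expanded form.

(-3 - 4a + 8b + 7c)(-6c + 7b)(-7c - 3a + 9b)
= (18c - 21b + 24ac - 28ab - 48bc + 56b² - 42c² + 49bc)(-7c - 3a + 9b)    [distributive law]
= (18c - 21b + 24ac - 28ab + bc + 56b² - 42c²)(-7c - 3a + 9b)    [combine like terms]
= -126c² - 54ac + 162bc + 147bc + 63ab - 189b² - 168ac² - 72a²c + 216abc + 196abc + 84a²b - 252ab² - 7bc² - 3abc + 9b²c - 392b²c - 168ab² + 504b³ + 294c³ + 126ac² - 378bc²    [distributive law]
= -126c² - 54ac + 309bc + 63ab - 189b² - 42ac² - 72a²c + 409abc + 84a²b - 420ab² - 385bc² - 383b²c + 504b³ + 294c³    [combine like terms]

-126c² - 54ac + 309bc + 63ab - 189b² - 42ac² - 72a²c + 409abc + 84a²b - 420ab² - 385bc² - 383b²c + 504b³ + 294c³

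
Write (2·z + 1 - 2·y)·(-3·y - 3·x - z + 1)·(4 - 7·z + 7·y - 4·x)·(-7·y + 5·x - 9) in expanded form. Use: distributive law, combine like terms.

448·y²·z + 791·x·y·z - 213·y·z - 98·y²·z² - 280·x·y·z² - 21·y·z² + 490·y³·z + 126·x·y²·z - 508·x²·y·z - 251·x²·z + 48·x·z + 250·x²·z² - 525·x·z² + 120·x³·z + 135·z² - 98·y·z³ + 70·x·z³ - 126·z³ + 27·z + 190·y² - 160·x·y + 89·y - 301·y³ - 378·x·y² + 247·x²·y - 188·x² + 164·x + 60·x³ - 36 - 294·y⁴ + 84·x·y³ + 258·x²·y² - 120·x³·y

(2·z + 1 - 2·y)·(-3·y - 3·x - z + 1)·(4 - 7·z + 7·y - 4·x)·(-7·y + 5·x - 9)
= (-6·y·z - 6·x·z - 2·z² + 2·z - 3·y - 3·x - z + 1 + 6·y² + 6·x·y + 2·y·z - 2·y)·(4 - 7·z + 7·y - 4·x)·(-7·y + 5·x - 9)    [distributive law]
= (-4·y·z - 6·x·z - 2·z² + z - 5·y - 3·x + 1 + 6·y² + 6·x·y)·(4 - 7·z + 7·y - 4·x)·(-7·y + 5·x - 9)    [combine like terms]
= (-16·y·z + 28·y·z² - 28·y²·z + 16·x·y·z - 24·x·z + 42·x·z² - 42·x·y·z + 24·x²·z - 8·z² + 14·z³ - 14·y·z² + 8·x·z² + 4·z - 7·z² + 7·y·z - 4·x·z - 20·y + 35·y·z - 35·y² + 20·x·y - 12·x + 21·x·z - 21·x·y + 12·x² + 4 - 7·z + 7·y - 4·x + 24·y² - 42·y²·z + 42·y³ - 24·x·y² + 24·x·y - 42·x·y·z + 42·x·y² - 24·x²·y)·(-7·y + 5·x - 9)    [distributive law]
= (26·y·z + 14·y·z² - 70·y²·z - 68·x·y·z - 7·x·z + 50·x·z² + 24·x²·z - 15·z² + 14·z³ - 3·z - 13·y - 11·y² + 23·x·y - 16·x + 12·x² + 4 + 42·y³ + 18·x·y² - 24·x²·y)·(-7·y + 5·x - 9)    [combine like terms]
= -182·y²·z + 130·x·y·z - 234·y·z - 98·y²·z² + 70·x·y·z² - 126·y·z² + 490·y³·z - 350·x·y²·z + 630·y²·z + 476·x·y²·z - 340·x²·y·z + 612·x·y·z + 49·x·y·z - 35·x²·z + 63·x·z - 350·x·y·z² + 250·x²·z² - 450·x·z² - 168·x²·y·z + 120·x³·z - 216·x²·z + 105·y·z² - 75·x·z² + 135·z² - 98·y·z³ + 70·x·z³ - 126·z³ + 21·y·z - 15·x·z + 27·z + 91·y² - 65·x·y + 117·y + 77·y³ - 55·x·y² + 99·y² - 161·x·y² + 115·x²·y - 207·x·y + 112·x·y - 80·x² + 144·x - 84·x²·y + 60·x³ - 108·x² - 28·y + 20·x - 36 - 294·y⁴ + 210·x·y³ - 378·y³ - 126·x·y³ + 90·x²·y² - 162·x·y² + 168·x²·y² - 120·x³·y + 216·x²·y    [distributive law]
= 448·y²·z + 791·x·y·z - 213·y·z - 98·y²·z² - 280·x·y·z² - 21·y·z² + 490·y³·z + 126·x·y²·z - 508·x²·y·z - 251·x²·z + 48·x·z + 250·x²·z² - 525·x·z² + 120·x³·z + 135·z² - 98·y·z³ + 70·x·z³ - 126·z³ + 27·z + 190·y² - 160·x·y + 89·y - 301·y³ - 378·x·y² + 247·x²·y - 188·x² + 164·x + 60·x³ - 36 - 294·y⁴ + 84·x·y³ + 258·x²·y² - 120·x³·y    [combine like terms]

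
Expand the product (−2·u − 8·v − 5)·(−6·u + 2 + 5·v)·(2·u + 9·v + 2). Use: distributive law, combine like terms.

(−2·u − 8·v − 5)·(−6·u + 2 + 5·v)·(2·u + 9·v + 2)
= (12·u² − 4·u − 10·u·v + 48·u·v − 16·v − 40·v² + 30·u − 10 − 25·v)·(2·u + 9·v + 2)    [distributive law]
= (12·u² + 26·u + 38·u·v − 41·v − 40·v² − 10)·(2·u + 9·v + 2)    [combine like terms]
= 24·u³ + 108·u²·v + 24·u² + 52·u² + 234·u·v + 52·u + 76·u²·v + 342·u·v² + 76·u·v − 82·u·v − 369·v² − 82·v − 80·u·v² − 360·v³ − 80·v² − 20·u − 90·v − 20    [distributive law]
= 24·u³ + 184·u²·v + 76·u² + 228·u·v + 32·u + 262·u·v² − 449·v² − 172·v − 360·v³ − 20    [combine like terms]

24·u³ + 184·u²·v + 76·u² + 228·u·v + 32·u + 262·u·v² − 449·v² − 172·v − 360·v³ − 20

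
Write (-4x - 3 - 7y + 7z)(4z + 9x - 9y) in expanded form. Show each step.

(-4x - 3 - 7y + 7z)(4z + 9x - 9y)
= -16xz - 36x^2 + 36xy - 12z - 27x + 27y - 28yz - 63xy + 63y^2 + 28z^2 + 63xz - 63yz    [distributive law]
= 47xz - 36x^2 - 27xy - 12z - 27x + 27y - 91yz + 63y^2 + 28z^2    [combine like terms]

47xz - 36x^2 - 27xy - 12z - 27x + 27y - 91yz + 63y^2 + 28z^2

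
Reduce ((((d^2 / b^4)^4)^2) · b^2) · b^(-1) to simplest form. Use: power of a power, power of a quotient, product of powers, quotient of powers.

((((d^2 / b^4)^4)^2) · b^2) · b^(-1)
= (((d^2 / b^4)^8) · b^2) · b^(-1)    [power of a power]
= ((((d^2)^8) / ((b^4)^8)) · b^2) · b^(-1)    [power of a quotient]
= ((d^16 / ((b^4)^8)) · b^2) · b^(-1)    [power of a power]
= ((d^16 / b^32) · b^2) · b^(-1)    [power of a power]
= b^(-31)·d^16    [quotient of powers; product of powers]

b^(-31)·d^16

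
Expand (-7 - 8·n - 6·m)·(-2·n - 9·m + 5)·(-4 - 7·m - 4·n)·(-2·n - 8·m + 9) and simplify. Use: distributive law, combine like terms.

-128·n^2 - 4752·m·n + 1916·n - 3780·m·n^2 - 4054·m^2·n - 656·n^3 - 4927·m^2 - 103·m + 174·m^3 + 1260 + 1408·m·n^3 + 5192·m^2·n^2 + 128·n^4 + 7188·m^3·n + 3024·m^4

(-7 - 8·n - 6·m)·(-2·n - 9·m + 5)·(-4 - 7·m - 4·n)·(-2·n - 8·m + 9)
= (14·n + 63·m - 35 + 16·n^2 + 72·m·n - 40·n + 12·m·n + 54·m^2 - 30·m)·(-4 - 7·m - 4·n)·(-2·n - 8·m + 9)    [distributive law]
= (-26·n + 33·m - 35 + 16·n^2 + 84·m·n + 54·m^2)·(-4 - 7·m - 4·n)·(-2·n - 8·m + 9)    [combine like terms]
= (104·n + 182·m·n + 104·n^2 - 132·m - 231·m^2 - 132·m·n + 140 + 245·m + 140·n - 64·n^2 - 112·m·n^2 - 64·n^3 - 336·m·n - 588·m^2·n - 336·m·n^2 - 216·m^2 - 378·m^3 - 216·m^2·n)·(-2·n - 8·m + 9)    [distributive law]
= (244·n - 286·m·n + 40·n^2 + 113·m - 447·m^2 + 140 - 448·m·n^2 - 64·n^3 - 804·m^2·n - 378·m^3)·(-2·n - 8·m + 9)    [combine like terms]
= -488·n^2 - 1952·m·n + 2196·n + 572·m·n^2 + 2288·m^2·n - 2574·m·n - 80·n^3 - 320·m·n^2 + 360·n^2 - 226·m·n - 904·m^2 + 1017·m + 894·m^2·n + 3576·m^3 - 4023·m^2 - 280·n - 1120·m + 1260 + 896·m·n^3 + 3584·m^2·n^2 - 4032·m·n^2 + 128·n^4 + 512·m·n^3 - 576·n^3 + 1608·m^2·n^2 + 6432·m^3·n - 7236·m^2·n + 756·m^3·n + 3024·m^4 - 3402·m^3    [distributive law]
= -128·n^2 - 4752·m·n + 1916·n - 3780·m·n^2 - 4054·m^2·n - 656·n^3 - 4927·m^2 - 103·m + 174·m^3 + 1260 + 1408·m·n^3 + 5192·m^2·n^2 + 128·n^4 + 7188·m^3·n + 3024·m^4    [combine like terms]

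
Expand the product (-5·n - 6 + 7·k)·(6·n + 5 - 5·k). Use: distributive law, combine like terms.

(-5·n - 6 + 7·k)·(6·n + 5 - 5·k)
= -30·n^2 - 25·n + 25·k·n - 36·n - 30 + 30·k + 42·k·n + 35·k - 35·k^2    [distributive law]
= -30·n^2 - 61·n + 67·k·n - 30 + 65·k - 35·k^2    [combine like terms]

-30·n^2 - 61·n + 67·k·n - 30 + 65·k - 35·k^2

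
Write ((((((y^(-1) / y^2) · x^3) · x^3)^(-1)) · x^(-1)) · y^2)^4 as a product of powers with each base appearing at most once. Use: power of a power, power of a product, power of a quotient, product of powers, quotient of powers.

x^(-28)·y^20

((((((y^(-1) / y^2) · x^3) · x^3)^(-1)) · x^(-1)) · y^2)^4
= ((((((y^(-1) / y^2) · x^3) · x^3)^(-1)) · x^(-1))^4) · ((y^2)^4)    [power of a product]
= ((((((y^(-1) / y^2) · x^3) · x^3)^(-1))^4) · ((x^(-1))^4)) · ((y^2)^4)    [power of a product]
= (((((y^(-1) / y^2) · x^3) · x^3)^(-4)) · ((x^(-1))^4)) · ((y^2)^4)    [power of a power]
= (((((y^(-1) / y^2) · x^3)^(-4)) · ((x^3)^(-4))) · ((x^(-1))^4)) · ((y^2)^4)    [power of a product]
= (((((y^(-1) / y^2)^(-4)) · ((x^3)^(-4))) · ((x^3)^(-4))) · ((x^(-1))^4)) · ((y^2)^4)    [power of a product]
= ((((((y^(-1))^(-4)) / ((y^2)^(-4))) · ((x^3)^(-4))) · ((x^3)^(-4))) · ((x^(-1))^4)) · ((y^2)^4)    [power of a quotient]
= ((((y^4 / ((y^2)^(-4))) · ((x^3)^(-4))) · ((x^3)^(-4))) · ((x^(-1))^4)) · ((y^2)^4)    [power of a power]
= ((((y^4 / y^(-8)) · ((x^3)^(-4))) · ((x^3)^(-4))) · ((x^(-1))^4)) · ((y^2)^4)    [power of a power]
= (((y^12 · ((x^3)^(-4))) · ((x^3)^(-4))) · ((x^(-1))^4)) · ((y^2)^4)    [quotient of powers]
= (((y^12 · x^(-12)) · ((x^3)^(-4))) · ((x^(-1))^4)) · ((y^2)^4)    [power of a power]
= (((y^12 · x^(-12)) · x^(-12)) · ((x^(-1))^4)) · ((y^2)^4)    [power of a power]
= (((y^12 · x^(-12)) · x^(-12)) · x^(-4)) · ((y^2)^4)    [power of a power]
= (((y^12 · x^(-12)) · x^(-12)) · x^(-4)) · y^8    [power of a power]
= x^(-28)·y^20    [product of powers]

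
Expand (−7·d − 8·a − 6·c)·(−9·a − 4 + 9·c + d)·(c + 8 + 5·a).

(−7·d − 8·a − 6·c)·(−9·a − 4 + 9·c + d)·(c + 8 + 5·a)
= (63·a·d + 28·d − 63·c·d − 7·d^2 + 72·a^2 + 32·a − 72·a·c − 8·a·d + 54·a·c + 24·c − 54·c^2 − 6·c·d)·(c + 8 + 5·a)    [distributive law]
= (55·a·d + 28·d − 69·c·d − 7·d^2 + 72·a^2 + 32·a − 18·a·c + 24·c − 54·c^2)·(c + 8 + 5·a)    [combine like terms]
= 55·a·c·d + 440·a·d + 275·a^2·d + 28·c·d + 224·d + 140·a·d − 69·c^2·d − 552·c·d − 345·a·c·d − 7·c·d^2 − 56·d^2 − 35·a·d^2 + 72·a^2·c + 576·a^2 + 360·a^3 + 32·a·c + 256·a + 160·a^2 − 18·a·c^2 − 144·a·c − 90·a^2·c + 24·c^2 + 192·c + 120·a·c − 54·c^3 − 432·c^2 − 270·a·c^2    [distributive law]
= −290·a·c·d + 580·a·d + 275·a^2·d − 524·c·d + 224·d − 69·c^2·d − 7·c·d^2 − 56·d^2 − 35·a·d^2 − 18·a^2·c + 736·a^2 + 360·a^3 + 8·a·c + 256·a − 288·a·c^2 − 408·c^2 + 192·c − 54·c^3    [combine like terms]

−290·a·c·d + 580·a·d + 275·a^2·d − 524·c·d + 224·d − 69·c^2·d − 7·c·d^2 − 56·d^2 − 35·a·d^2 − 18·a^2·c + 736·a^2 + 360·a^3 + 8·a·c + 256·a − 288·a·c^2 − 408·c^2 + 192·c − 54·c^3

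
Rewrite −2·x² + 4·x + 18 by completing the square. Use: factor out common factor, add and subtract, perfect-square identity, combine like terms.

−2·x² + 4·x + 18
= −2(x² − 2·x) + 18    [factor out -2 from the x-terms]
= −2(x² − 2·x + 1 − 1) + 18    [add and subtract 1 inside the bracket]
= −2(x − 1)² + 2 + 18    [perfect-square identity]
= −2(x − 1)² + 20    [combine constants]

−2(x − 1)² + 20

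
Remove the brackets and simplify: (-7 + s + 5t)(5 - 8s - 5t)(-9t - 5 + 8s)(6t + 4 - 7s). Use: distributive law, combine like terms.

(-7 + s + 5t)(5 - 8s - 5t)(-9t - 5 + 8s)(6t + 4 - 7s)
= (-35 + 56s + 35t + 5s - 8s^2 - 5st + 25t - 40st - 25t^2)(-9t - 5 + 8s)(6t + 4 - 7s)    [distributive law]
= (-35 + 61s + 60t - 8s^2 - 45st - 25t^2)(-9t - 5 + 8s)(6t + 4 - 7s)    [combine like terms]
= (315t + 175 - 280s - 549st - 305s + 488s^2 - 540t^2 - 300t + 480st + 72s^2t + 40s^2 - 64s^3 + 405st^2 + 225st - 360s^2t + 225t^3 + 125t^2 - 200st^2)(6t + 4 - 7s)    [distributive law]
= (15t + 175 - 585s + 156st + 528s^2 - 415t^2 - 288s^2t - 64s^3 + 205st^2 + 225t^3)(6t + 4 - 7s)    [combine like terms]
= 90t^2 + 60t - 105st + 1050t + 700 - 1225s - 3510st - 2340s + 4095s^2 + 936st^2 + 624st - 1092s^2t + 3168s^2t + 2112s^2 - 3696s^3 - 2490t^3 - 1660t^2 + 2905st^2 - 1728s^2t^2 - 1152s^2t + 2016s^3t - 384s^3t - 256s^3 + 448s^4 + 1230st^3 + 820st^2 - 1435s^2t^2 + 1350t^4 + 900t^3 - 1575st^3    [distributive law]
= -1570t^2 + 1110t - 2991st + 700 - 3565s + 6207s^2 + 4661st^2 + 924s^2t - 3952s^3 - 1590t^3 - 3163s^2t^2 + 1632s^3t + 448s^4 - 345st^3 + 1350t^4    [combine like terms]

-1570t^2 + 1110t - 2991st + 700 - 3565s + 6207s^2 + 4661st^2 + 924s^2t - 3952s^3 - 1590t^3 - 3163s^2t^2 + 1632s^3t + 448s^4 - 345st^3 + 1350t^4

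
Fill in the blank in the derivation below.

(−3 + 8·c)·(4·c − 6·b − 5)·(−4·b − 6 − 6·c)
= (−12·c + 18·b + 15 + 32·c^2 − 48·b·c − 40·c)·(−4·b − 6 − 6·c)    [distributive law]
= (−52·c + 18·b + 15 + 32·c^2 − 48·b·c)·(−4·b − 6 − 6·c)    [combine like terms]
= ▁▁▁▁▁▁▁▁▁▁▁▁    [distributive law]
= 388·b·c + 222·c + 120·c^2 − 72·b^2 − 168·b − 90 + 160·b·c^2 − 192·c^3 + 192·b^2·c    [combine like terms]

By distributive law:

208·b·c + 312·c + 312·c^2 − 72·b^2 − 108·b − 108·b·c − 60·b − 90 − 90·c − 128·b·c^2 − 192·c^2 − 192·c^3 + 192·b^2·c + 288·b·c + 288·b·c^2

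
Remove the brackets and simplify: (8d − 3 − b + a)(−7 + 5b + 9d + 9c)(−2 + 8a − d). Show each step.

145d − 675ad − 61d² − 54bd + 243abd − 31bd² + 567ad² − 72d³ − 117cd + 567acd − 72cd² − 42 + 182a + 16b − 74ab + 54c − 234ac + 10b² − 40ab² + 5b²d + 18bc − 72abc + 9bcd − 56a² + 40a²b + 72a²d + 72a²c

(8d − 3 − b + a)(−7 + 5b + 9d + 9c)(−2 + 8a − d)
= (−56d + 40bd + 72d² + 72cd + 21 − 15b − 27d − 27c + 7b − 5b² − 9bd − 9bc − 7a + 5ab + 9ad + 9ac)(−2 + 8a − d)    [distributive law]
= (−83d + 31bd + 72d² + 72cd + 21 − 8b − 27c − 5b² − 9bc − 7a + 5ab + 9ad + 9ac)(−2 + 8a − d)    [combine like terms]
= 166d − 664ad + 83d² − 62bd + 248abd − 31bd² − 144d² + 576ad² − 72d³ − 144cd + 576acd − 72cd² − 42 + 168a − 21d + 16b − 64ab + 8bd + 54c − 216ac + 27cd + 10b² − 40ab² + 5b²d + 18bc − 72abc + 9bcd + 14a − 56a² + 7ad − 10ab + 40a²b − 5abd − 18ad + 72a²d − 9ad² − 18ac + 72a²c − 9acd    [distributive law]
= 145d − 675ad − 61d² − 54bd + 243abd − 31bd² + 567ad² − 72d³ − 117cd + 567acd − 72cd² − 42 + 182a + 16b − 74ab + 54c − 234ac + 10b² − 40ab² + 5b²d + 18bc − 72abc + 9bcd − 56a² + 40a²b + 72a²d + 72a²c    [combine like terms]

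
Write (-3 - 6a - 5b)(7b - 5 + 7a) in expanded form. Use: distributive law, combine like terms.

4b + 15 + 9a - 77ab - 42a² - 35b²

(-3 - 6a - 5b)(7b - 5 + 7a)
= -21b + 15 - 21a - 42ab + 30a - 42a² - 35b² + 25b - 35ab    [distributive law]
= 4b + 15 + 9a - 77ab - 42a² - 35b²    [combine like terms]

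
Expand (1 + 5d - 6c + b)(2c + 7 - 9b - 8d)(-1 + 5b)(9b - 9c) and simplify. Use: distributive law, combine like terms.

(1 + 5d - 6c + b)(2c + 7 - 9b - 8d)(-1 + 5b)(9b - 9c)
= (2c + 7 - 9b - 8d + 10cd + 35d - 45bd - 40d^2 - 12c^2 - 42c + 54bc + 48cd + 2bc + 7b - 9b^2 - 8bd)(-1 + 5b)(9b - 9c)    [distributive law]
= (-40c + 7 - 2b + 27d + 58cd - 53bd - 40d^2 - 12c^2 + 56bc - 9b^2)(-1 + 5b)(9b - 9c)    [combine like terms]
= (40c - 200bc - 7 + 35b + 2b - 10b^2 - 27d + 135bd - 58cd + 290bcd + 53bd - 265b^2d + 40d^2 - 200bd^2 + 12c^2 - 60bc^2 - 56bc + 280b^2c + 9b^2 - 45b^3)(9b - 9c)    [distributive law]
= (40c - 256bc - 7 + 37b - b^2 - 27d + 188bd - 58cd + 290bcd - 265b^2d + 40d^2 - 200bd^2 + 12c^2 - 60bc^2 + 280b^2c - 45b^3)(9b - 9c)    [combine like terms]
= 360bc - 360c^2 - 2304b^2c + 2304bc^2 - 63b + 63c + 333b^2 - 333bc - 9b^3 + 9b^2c - 243bd + 243cd + 1692b^2d - 1692bcd - 522bcd + 522c^2d + 2610b^2cd - 2610bc^2d - 2385b^3d + 2385b^2cd + 360bd^2 - 360cd^2 - 1800b^2d^2 + 1800bcd^2 + 108bc^2 - 108c^3 - 540b^2c^2 + 540bc^3 + 2520b^3c - 2520b^2c^2 - 405b^4 + 405b^3c    [distributive law]
= 27bc - 360c^2 - 2295b^2c + 2412bc^2 - 63b + 63c + 333b^2 - 9b^3 - 243bd + 243cd + 1692b^2d - 2214bcd + 522c^2d + 4995b^2cd - 2610bc^2d - 2385b^3d + 360bd^2 - 360cd^2 - 1800b^2d^2 + 1800bcd^2 - 108c^3 - 3060b^2c^2 + 540bc^3 + 2925b^3c - 405b^4    [combine like terms]

27bc - 360c^2 - 2295b^2c + 2412bc^2 - 63b + 63c + 333b^2 - 9b^3 - 243bd + 243cd + 1692b^2d - 2214bcd + 522c^2d + 4995b^2cd - 2610bc^2d - 2385b^3d + 360bd^2 - 360cd^2 - 1800b^2d^2 + 1800bcd^2 - 108c^3 - 3060b^2c^2 + 540bc^3 + 2925b^3c - 405b^4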